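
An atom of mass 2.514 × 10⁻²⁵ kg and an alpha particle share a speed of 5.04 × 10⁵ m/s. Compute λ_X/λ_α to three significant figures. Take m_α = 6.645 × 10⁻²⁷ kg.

λ_X/λ_α = 0.0264

At fixed v, p = mv so λ = h/(mv) ∝ 1/m.
λ_X/λ_α = m_α/m_X = 6.645 × 10⁻²⁷/2.514 × 10⁻²⁵ = 0.0264.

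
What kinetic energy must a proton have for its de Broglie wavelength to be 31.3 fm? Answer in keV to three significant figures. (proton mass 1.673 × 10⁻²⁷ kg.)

p = h/λ = 6.626 × 10⁻³⁴ / 3.130 × 10⁻¹⁴ = 2.117 × 10⁻²⁰ kg·m/s.
KE = p²/(2m) = (2.117 × 10⁻²⁰)² / (2 × 1.673 × 10⁻²⁷) = 1.339 × 10⁻¹³ J = 836 keV.

KE = 836 keV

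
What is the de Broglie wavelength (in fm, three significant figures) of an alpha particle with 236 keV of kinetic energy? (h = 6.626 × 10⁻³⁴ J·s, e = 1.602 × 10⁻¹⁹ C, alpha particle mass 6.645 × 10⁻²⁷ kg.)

λ = 29.6 fm

KE = 236 keV = 3.781 × 10⁻¹⁴ J.
p = √(2mKE) = √(2 × 6.645 × 10⁻²⁷ × 3.781 × 10⁻¹⁴) = 2.242 × 10⁻²⁰ kg·m/s.
λ = h/p = 6.626 × 10⁻³⁴ / 2.242 × 10⁻²⁰ = 2.96 × 10⁻¹⁴ m = 29.6 fm.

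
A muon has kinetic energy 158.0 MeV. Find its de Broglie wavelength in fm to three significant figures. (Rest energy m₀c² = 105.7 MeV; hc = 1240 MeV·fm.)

λ = 5.13 fm

Total energy E = KE + m₀c² = 158.0 + 105.7 = 263.7 MeV.
(pc)² = E² − (m₀c²)² = (263.7)² − (105.7)² = 5.837 × 10⁴ MeV², so pc = 241.6 MeV.
λ = hc/(pc) = 1240 MeV·fm / 241.6 MeV = 5.13 fm.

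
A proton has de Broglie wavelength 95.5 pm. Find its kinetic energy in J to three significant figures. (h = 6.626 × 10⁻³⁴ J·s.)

p = h/λ = 6.626 × 10⁻³⁴ / 9.550 × 10⁻¹¹ = 6.938 × 10⁻²⁴ kg·m/s.
KE = p²/(2m) = (6.938 × 10⁻²⁴)² / (2 × 1.673 × 10⁻²⁷) = 1.439 × 10⁻²⁰ J = 1.44 × 10⁻²⁰ J.

KE = 1.44 × 10⁻²⁰ J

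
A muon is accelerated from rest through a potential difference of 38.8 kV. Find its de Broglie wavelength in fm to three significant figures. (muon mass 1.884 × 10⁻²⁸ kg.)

λ = 433 fm

KE = eV = 1.602 × 10⁻¹⁹ × 3.880 × 10⁴ = 6.216 × 10⁻¹⁵ J.
p = √(2mKE) = √(2 × 1.884 × 10⁻²⁸ × 6.216 × 10⁻¹⁵) = 1.530 × 10⁻²¹ kg·m/s.
λ = h/p = 6.626 × 10⁻³⁴ / 1.530 × 10⁻²¹ = 4.33 × 10⁻¹³ m = 433 fm.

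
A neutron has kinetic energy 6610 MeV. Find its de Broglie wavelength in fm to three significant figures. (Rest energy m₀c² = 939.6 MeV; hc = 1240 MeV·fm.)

λ = 0.166 fm

Total energy E = KE + m₀c² = 6610 + 939.6 = 7549.6 MeV.
(pc)² = E² − (m₀c²)² = (7549.6)² − (939.6)² = 5.611 × 10⁷ MeV², so pc = 7491 MeV.
λ = hc/(pc) = 1240 MeV·fm / 7491 MeV = 0.166 fm.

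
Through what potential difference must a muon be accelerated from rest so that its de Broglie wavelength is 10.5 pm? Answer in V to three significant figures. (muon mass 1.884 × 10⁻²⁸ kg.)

V = 66.0 V

p = h/λ = 6.626 × 10⁻³⁴ / 1.050 × 10⁻¹¹ = 6.310 × 10⁻²³ kg·m/s.
KE = p²/(2m) = 1.057 × 10⁻¹⁷ J.
V = KE/e = 1.057 × 10⁻¹⁷ / (1.602 × 10⁻¹⁹) = 66.0 V.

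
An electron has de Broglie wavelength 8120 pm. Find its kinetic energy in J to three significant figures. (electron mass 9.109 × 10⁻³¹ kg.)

p = h/λ = 6.626 × 10⁻³⁴ / 8.120 × 10⁻⁹ = 8.160 × 10⁻²⁶ kg·m/s.
KE = p²/(2m) = (8.160 × 10⁻²⁶)² / (2 × 9.109 × 10⁻³¹) = 3.655 × 10⁻²¹ J = 3.66 × 10⁻²¹ J.

KE = 3.66 × 10⁻²¹ J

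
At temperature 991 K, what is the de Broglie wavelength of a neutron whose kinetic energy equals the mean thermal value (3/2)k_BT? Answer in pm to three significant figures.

λ = 79.9 pm

KE = (3/2)k_BT = 1.5 × 1.381 × 10⁻²³ × 991 = 2.053 × 10⁻²⁰ J.
p = √(2mKE) = √(2 × 1.675 × 10⁻²⁷ × 2.053 × 10⁻²⁰) = 8.293 × 10⁻²⁴ kg·m/s.
λ = h/p = 7.99 × 10⁻¹¹ m = 79.9 pm.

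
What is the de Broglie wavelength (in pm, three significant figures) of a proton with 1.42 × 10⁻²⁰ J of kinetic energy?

λ = 96.1 pm

p = √(2mKE) = √(2 × 1.673 × 10⁻²⁷ × 1.420 × 10⁻²⁰) = 6.893 × 10⁻²⁴ kg·m/s.
λ = h/p = 6.626 × 10⁻³⁴ / 6.893 × 10⁻²⁴ = 9.61 × 10⁻¹¹ m = 96.1 pm.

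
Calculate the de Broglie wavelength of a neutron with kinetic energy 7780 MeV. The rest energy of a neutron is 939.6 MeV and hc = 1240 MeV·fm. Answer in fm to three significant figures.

λ = 0.143 fm

Total energy E = KE + m₀c² = 7780 + 939.6 = 8719.6 MeV.
(pc)² = E² − (m₀c²)² = (8719.6)² − (939.6)² = 7.515 × 10⁷ MeV², so pc = 8669 MeV.
λ = hc/(pc) = 1240 MeV·fm / 8669 MeV = 0.143 fm.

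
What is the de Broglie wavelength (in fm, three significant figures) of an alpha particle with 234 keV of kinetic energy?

KE = 234 keV = 3.749 × 10⁻¹⁴ J.
p = √(2mKE) = √(2 × 6.645 × 10⁻²⁷ × 3.749 × 10⁻¹⁴) = 2.232 × 10⁻²⁰ kg·m/s.
λ = h/p = 6.626 × 10⁻³⁴ / 2.232 × 10⁻²⁰ = 2.97 × 10⁻¹⁴ m = 29.7 fm.

λ = 29.7 fm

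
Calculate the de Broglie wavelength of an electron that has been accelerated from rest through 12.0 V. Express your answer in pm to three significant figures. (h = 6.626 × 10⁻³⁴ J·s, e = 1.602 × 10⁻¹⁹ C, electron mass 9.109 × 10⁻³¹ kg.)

KE = eV = 1.602 × 10⁻¹⁹ × 12.00 = 1.922 × 10⁻¹⁸ J.
p = √(2mKE) = √(2 × 9.109 × 10⁻³¹ × 1.922 × 10⁻¹⁸) = 1.871 × 10⁻²⁴ kg·m/s.
λ = h/p = 6.626 × 10⁻³⁴ / 1.871 × 10⁻²⁴ = 3.54 × 10⁻¹⁰ m = 354 pm.

λ = 354 pm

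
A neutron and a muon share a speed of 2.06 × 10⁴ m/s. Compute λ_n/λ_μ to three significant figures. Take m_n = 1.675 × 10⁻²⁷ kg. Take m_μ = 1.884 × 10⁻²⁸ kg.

At fixed v, p = mv so λ = h/(mv) ∝ 1/m.
λ_n/λ_μ = m_μ/m_n = 1.884 × 10⁻²⁸/1.675 × 10⁻²⁷ = 0.112.

λ_n/λ_μ = 0.112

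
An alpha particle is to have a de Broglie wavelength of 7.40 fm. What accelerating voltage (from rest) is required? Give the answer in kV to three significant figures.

V = 1880 kV

p = h/λ = 6.626 × 10⁻³⁴ / 7.400 × 10⁻¹⁵ = 8.954 × 10⁻²⁰ kg·m/s.
KE = p²/(2m) = 6.033 × 10⁻¹³ J.
V = KE/2e = 6.033 × 10⁻¹³ / (2 × 1.602 × 10⁻¹⁹) = 1880 kV.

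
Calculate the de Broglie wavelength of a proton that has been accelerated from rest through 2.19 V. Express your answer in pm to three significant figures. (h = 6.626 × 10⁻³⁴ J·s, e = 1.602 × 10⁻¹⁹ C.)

KE = eV = 1.602 × 10⁻¹⁹ × 2.190 = 3.508 × 10⁻¹⁹ J.
p = √(2mKE) = √(2 × 1.673 × 10⁻²⁷ × 3.508 × 10⁻¹⁹) = 3.426 × 10⁻²³ kg·m/s.
λ = h/p = 6.626 × 10⁻³⁴ / 3.426 × 10⁻²³ = 1.93 × 10⁻¹¹ m = 19.3 pm.

λ = 19.3 pm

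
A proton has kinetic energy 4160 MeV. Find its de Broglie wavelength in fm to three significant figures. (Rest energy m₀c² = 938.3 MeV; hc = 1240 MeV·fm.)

Total energy E = KE + m₀c² = 4160 + 938.3 = 5098.3 MeV.
(pc)² = E² − (m₀c²)² = (5098.3)² − (938.3)² = 2.511 × 10⁷ MeV², so pc = 5011 MeV.
λ = hc/(pc) = 1240 MeV·fm / 5011 MeV = 0.247 fm.

λ = 0.247 fm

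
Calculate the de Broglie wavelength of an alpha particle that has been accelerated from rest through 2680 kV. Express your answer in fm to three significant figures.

KE = 2eV = 2 × 1.602 × 10⁻¹⁹ × 2.680 × 10⁶ = 8.587 × 10⁻¹³ J.
p = √(2mKE) = √(2 × 6.645 × 10⁻²⁷ × 8.587 × 10⁻¹³) = 1.068 × 10⁻¹⁹ kg·m/s.
λ = h/p = 6.626 × 10⁻³⁴ / 1.068 × 10⁻¹⁹ = 6.20 × 10⁻¹⁵ m = 6.20 fm.

λ = 6.20 fm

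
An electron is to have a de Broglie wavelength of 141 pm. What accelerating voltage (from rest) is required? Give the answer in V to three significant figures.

V = 75.7 V

p = h/λ = 6.626 × 10⁻³⁴ / 1.410 × 10⁻¹⁰ = 4.699 × 10⁻²⁴ kg·m/s.
KE = p²/(2m) = 1.212 × 10⁻¹⁷ J.
V = KE/e = 1.212 × 10⁻¹⁷ / (1.602 × 10⁻¹⁹) = 75.7 V.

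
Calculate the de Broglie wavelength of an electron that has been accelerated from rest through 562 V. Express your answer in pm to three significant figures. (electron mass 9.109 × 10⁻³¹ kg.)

KE = eV = 1.602 × 10⁻¹⁹ × 562.0 = 9.003 × 10⁻¹⁷ J.
p = √(2mKE) = √(2 × 9.109 × 10⁻³¹ × 9.003 × 10⁻¹⁷) = 1.281 × 10⁻²³ kg·m/s.
λ = h/p = 6.626 × 10⁻³⁴ / 1.281 × 10⁻²³ = 5.17 × 10⁻¹¹ m = 51.7 pm.

λ = 51.7 pm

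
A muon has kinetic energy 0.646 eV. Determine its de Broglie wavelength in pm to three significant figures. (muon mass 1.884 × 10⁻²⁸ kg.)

λ = 106 pm

KE = 0.646 eV = 1.035 × 10⁻¹⁹ J.
p = √(2mKE) = √(2 × 1.884 × 10⁻²⁸ × 1.035 × 10⁻¹⁹) = 6.245 × 10⁻²⁴ kg·m/s.
λ = h/p = 6.626 × 10⁻³⁴ / 6.245 × 10⁻²⁴ = 1.06 × 10⁻¹⁰ m = 106 pm.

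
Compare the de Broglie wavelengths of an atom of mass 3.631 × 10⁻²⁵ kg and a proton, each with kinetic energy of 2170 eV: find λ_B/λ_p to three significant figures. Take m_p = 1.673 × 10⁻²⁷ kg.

λ_B/λ_p = 0.0679

At fixed KE, p = √(2mKE) so λ = h/p ∝ 1/√m.
λ_B/λ_p = √(m_p/m_B) = √(1.673 × 10⁻²⁷/3.631 × 10⁻²⁵) = √(4.608 × 10⁻³) = 0.0679.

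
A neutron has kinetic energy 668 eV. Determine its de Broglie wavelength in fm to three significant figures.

λ = 1110 fm

KE = 668 eV = 1.070 × 10⁻¹⁶ J.
p = √(2mKE) = √(2 × 1.675 × 10⁻²⁷ × 1.070 × 10⁻¹⁶) = 5.987 × 10⁻²² kg·m/s.
λ = h/p = 6.626 × 10⁻³⁴ / 5.987 × 10⁻²² = 1.11 × 10⁻¹² m = 1110 fm.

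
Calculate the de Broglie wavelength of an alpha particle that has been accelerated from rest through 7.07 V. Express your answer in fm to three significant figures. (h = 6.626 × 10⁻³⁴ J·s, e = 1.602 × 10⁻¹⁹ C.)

KE = 2eV = 2 × 1.602 × 10⁻¹⁹ × 7.070 = 2.265 × 10⁻¹⁸ J.
p = √(2mKE) = √(2 × 6.645 × 10⁻²⁷ × 2.265 × 10⁻¹⁸) = 1.735 × 10⁻²² kg·m/s.
λ = h/p = 6.626 × 10⁻³⁴ / 1.735 × 10⁻²² = 3.82 × 10⁻¹² m = 3820 fm.

λ = 3820 fm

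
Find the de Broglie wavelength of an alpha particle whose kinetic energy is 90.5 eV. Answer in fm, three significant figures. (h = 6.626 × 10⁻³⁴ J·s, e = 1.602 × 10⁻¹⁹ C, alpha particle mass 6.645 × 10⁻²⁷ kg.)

λ = 1510 fm

KE = 90.5 eV = 1.450 × 10⁻¹⁷ J.
p = √(2mKE) = √(2 × 6.645 × 10⁻²⁷ × 1.450 × 10⁻¹⁷) = 4.390 × 10⁻²² kg·m/s.
λ = h/p = 6.626 × 10⁻³⁴ / 4.390 × 10⁻²² = 1.51 × 10⁻¹² m = 1510 fm.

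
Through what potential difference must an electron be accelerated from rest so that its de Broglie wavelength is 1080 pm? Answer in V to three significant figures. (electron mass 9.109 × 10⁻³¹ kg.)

V = 1.29 V

p = h/λ = 6.626 × 10⁻³⁴ / 1.080 × 10⁻⁹ = 6.135 × 10⁻²⁵ kg·m/s.
KE = p²/(2m) = 2.066 × 10⁻¹⁹ J.
V = KE/e = 2.066 × 10⁻¹⁹ / (1.602 × 10⁻¹⁹) = 1.29 V.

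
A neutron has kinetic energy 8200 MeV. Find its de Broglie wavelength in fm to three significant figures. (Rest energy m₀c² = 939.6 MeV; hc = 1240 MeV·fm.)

Total energy E = KE + m₀c² = 8200 + 939.6 = 9139.6 MeV.
(pc)² = E² − (m₀c²)² = (9139.6)² − (939.6)² = 8.265 × 10⁷ MeV², so pc = 9091 MeV.
λ = hc/(pc) = 1240 MeV·fm / 9091 MeV = 0.136 fm.

λ = 0.136 fm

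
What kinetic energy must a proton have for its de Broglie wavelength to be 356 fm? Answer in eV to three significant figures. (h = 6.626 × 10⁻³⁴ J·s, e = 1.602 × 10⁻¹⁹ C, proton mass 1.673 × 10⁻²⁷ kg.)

p = h/λ = 6.626 × 10⁻³⁴ / 3.560 × 10⁻¹³ = 1.861 × 10⁻²¹ kg·m/s.
KE = p²/(2m) = (1.861 × 10⁻²¹)² / (2 × 1.673 × 10⁻²⁷) = 1.035 × 10⁻¹⁵ J = 6460 eV.

KE = 6460 eV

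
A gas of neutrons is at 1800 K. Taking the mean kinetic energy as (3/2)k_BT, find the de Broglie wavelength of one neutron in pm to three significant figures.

λ = 59.3 pm

KE = (3/2)k_BT = 1.5 × 1.381 × 10⁻²³ × 1800 = 3.729 × 10⁻²⁰ J.
p = √(2mKE) = √(2 × 1.675 × 10⁻²⁷ × 3.729 × 10⁻²⁰) = 1.118 × 10⁻²³ kg·m/s.
λ = h/p = 5.93 × 10⁻¹¹ m = 59.3 pm.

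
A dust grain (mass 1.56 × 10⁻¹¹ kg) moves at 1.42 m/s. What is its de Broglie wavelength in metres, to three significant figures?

p = mv = 1.56 × 10⁻¹¹ × 1.42 = 2.215 × 10⁻¹¹ kg·m/s.
λ = h/p = 6.626 × 10⁻³⁴ / 2.215 × 10⁻¹¹ = 2.99 × 10⁻²³ m.

λ = 2.99 × 10⁻²³ m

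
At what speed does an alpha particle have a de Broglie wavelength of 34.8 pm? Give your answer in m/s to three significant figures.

v = 2870 m/s

p = h/λ = 6.626 × 10⁻³⁴ / 3.480 × 10⁻¹¹ = 1.904 × 10⁻²³ kg·m/s.
v = p/m = 1.904 × 10⁻²³ / 6.645 × 10⁻²⁷ = 2.87 × 10³ m/s = 2870 m/s.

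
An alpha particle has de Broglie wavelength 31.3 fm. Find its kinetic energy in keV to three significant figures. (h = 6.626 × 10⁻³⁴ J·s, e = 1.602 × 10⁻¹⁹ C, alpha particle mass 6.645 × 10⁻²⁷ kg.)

KE = 210 keV

p = h/λ = 6.626 × 10⁻³⁴ / 3.130 × 10⁻¹⁴ = 2.117 × 10⁻²⁰ kg·m/s.
KE = p²/(2m) = (2.117 × 10⁻²⁰)² / (2 × 6.645 × 10⁻²⁷) = 3.372 × 10⁻¹⁴ J = 210 keV.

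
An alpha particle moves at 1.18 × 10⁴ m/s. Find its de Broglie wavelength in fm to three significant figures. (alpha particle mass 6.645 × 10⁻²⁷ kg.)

λ = 8450 fm

p = mv = 6.645 × 10⁻²⁷ × 1.18 × 10⁴ = 7.841 × 10⁻²³ kg·m/s.
λ = h/p = 6.626 × 10⁻³⁴ / 7.841 × 10⁻²³ = 8.45 × 10⁻¹² m = 8450 fm.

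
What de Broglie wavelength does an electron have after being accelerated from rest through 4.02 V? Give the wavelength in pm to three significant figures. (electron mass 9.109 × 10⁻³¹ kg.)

λ = 612 pm

KE = eV = 1.602 × 10⁻¹⁹ × 4.020 = 6.440 × 10⁻¹⁹ J.
p = √(2mKE) = √(2 × 9.109 × 10⁻³¹ × 6.440 × 10⁻¹⁹) = 1.083 × 10⁻²⁴ kg·m/s.
λ = h/p = 6.626 × 10⁻³⁴ / 1.083 × 10⁻²⁴ = 6.12 × 10⁻¹⁰ m = 612 pm.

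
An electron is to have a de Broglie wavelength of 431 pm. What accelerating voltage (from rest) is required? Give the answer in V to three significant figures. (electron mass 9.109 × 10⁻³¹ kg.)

p = h/λ = 6.626 × 10⁻³⁴ / 4.310 × 10⁻¹⁰ = 1.537 × 10⁻²⁴ kg·m/s.
KE = p²/(2m) = 1.297 × 10⁻¹⁸ J.
V = KE/e = 1.297 × 10⁻¹⁸ / (1.602 × 10⁻¹⁹) = 8.10 V.

V = 8.10 V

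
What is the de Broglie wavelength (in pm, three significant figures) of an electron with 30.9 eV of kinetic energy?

λ = 221 pm

KE = 30.9 eV = 4.950 × 10⁻¹⁸ J.
p = √(2mKE) = √(2 × 9.109 × 10⁻³¹ × 4.950 × 10⁻¹⁸) = 3.003 × 10⁻²⁴ kg·m/s.
λ = h/p = 6.626 × 10⁻³⁴ / 3.003 × 10⁻²⁴ = 2.21 × 10⁻¹⁰ m = 221 pm.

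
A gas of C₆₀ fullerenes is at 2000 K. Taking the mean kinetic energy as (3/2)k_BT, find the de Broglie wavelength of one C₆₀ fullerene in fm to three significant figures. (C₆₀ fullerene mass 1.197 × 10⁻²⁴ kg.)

λ = 2100 fm

KE = (3/2)k_BT = 1.5 × 1.381 × 10⁻²³ × 2000 = 4.143 × 10⁻²⁰ J.
p = √(2mKE) = √(2 × 1.197 × 10⁻²⁴ × 4.143 × 10⁻²⁰) = 3.149 × 10⁻²² kg·m/s.
λ = h/p = 2.10 × 10⁻¹² m = 2100 fm.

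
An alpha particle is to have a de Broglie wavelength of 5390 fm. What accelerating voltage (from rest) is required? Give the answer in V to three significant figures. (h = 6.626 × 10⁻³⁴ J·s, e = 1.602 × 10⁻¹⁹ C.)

V = 3.55 V

p = h/λ = 6.626 × 10⁻³⁴ / 5.390 × 10⁻¹² = 1.229 × 10⁻²² kg·m/s.
KE = p²/(2m) = 1.137 × 10⁻¹⁸ J.
V = KE/2e = 1.137 × 10⁻¹⁸ / (2 × 1.602 × 10⁻¹⁹) = 3.55 V.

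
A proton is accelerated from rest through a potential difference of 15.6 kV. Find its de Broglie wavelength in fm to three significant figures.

λ = 229 fm

KE = eV = 1.602 × 10⁻¹⁹ × 1.560 × 10⁴ = 2.499 × 10⁻¹⁵ J.
p = √(2mKE) = √(2 × 1.673 × 10⁻²⁷ × 2.499 × 10⁻¹⁵) = 2.892 × 10⁻²¹ kg·m/s.
λ = h/p = 6.626 × 10⁻³⁴ / 2.892 × 10⁻²¹ = 2.29 × 10⁻¹³ m = 229 fm.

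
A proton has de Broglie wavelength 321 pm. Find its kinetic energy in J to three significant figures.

p = h/λ = 6.626 × 10⁻³⁴ / 3.210 × 10⁻¹⁰ = 2.064 × 10⁻²⁴ kg·m/s.
KE = p²/(2m) = (2.064 × 10⁻²⁴)² / (2 × 1.673 × 10⁻²⁷) = 1.273 × 10⁻²¹ J = 1.27 × 10⁻²¹ J.

KE = 1.27 × 10⁻²¹ J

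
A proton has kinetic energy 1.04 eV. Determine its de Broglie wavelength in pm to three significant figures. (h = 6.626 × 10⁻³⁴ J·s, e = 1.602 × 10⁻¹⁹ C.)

λ = 28.1 pm

KE = 1.04 eV = 1.666 × 10⁻¹⁹ J.
p = √(2mKE) = √(2 × 1.673 × 10⁻²⁷ × 1.666 × 10⁻¹⁹) = 2.361 × 10⁻²³ kg·m/s.
λ = h/p = 6.626 × 10⁻³⁴ / 2.361 × 10⁻²³ = 2.81 × 10⁻¹¹ m = 28.1 pm.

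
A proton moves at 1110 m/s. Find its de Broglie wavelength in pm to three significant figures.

λ = 357 pm

p = mv = 1.673 × 10⁻²⁷ × 1110 = 1.857 × 10⁻²⁴ kg·m/s.
λ = h/p = 6.626 × 10⁻³⁴ / 1.857 × 10⁻²⁴ = 3.57 × 10⁻¹⁰ m = 357 pm.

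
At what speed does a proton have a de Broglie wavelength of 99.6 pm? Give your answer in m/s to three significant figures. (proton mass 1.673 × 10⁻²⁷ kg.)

p = h/λ = 6.626 × 10⁻³⁴ / 9.960 × 10⁻¹¹ = 6.653 × 10⁻²⁴ kg·m/s.
v = p/m = 6.653 × 10⁻²⁴ / 1.673 × 10⁻²⁷ = 3.98 × 10³ m/s = 3980 m/s.

v = 3980 m/s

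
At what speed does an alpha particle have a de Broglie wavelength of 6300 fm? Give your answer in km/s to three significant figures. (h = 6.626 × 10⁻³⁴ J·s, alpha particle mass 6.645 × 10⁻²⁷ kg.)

p = h/λ = 6.626 × 10⁻³⁴ / 6.300 × 10⁻¹² = 1.052 × 10⁻²² kg·m/s.
v = p/m = 1.052 × 10⁻²² / 6.645 × 10⁻²⁷ = 1.58 × 10⁴ m/s = 15.8 km/s.

v = 15.8 km/s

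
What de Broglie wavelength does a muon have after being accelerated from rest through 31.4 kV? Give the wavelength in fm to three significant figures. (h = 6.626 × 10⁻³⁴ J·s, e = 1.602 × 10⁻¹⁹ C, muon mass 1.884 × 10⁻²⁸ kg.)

KE = eV = 1.602 × 10⁻¹⁹ × 3.140 × 10⁴ = 5.030 × 10⁻¹⁵ J.
p = √(2mKE) = √(2 × 1.884 × 10⁻²⁸ × 5.030 × 10⁻¹⁵) = 1.377 × 10⁻²¹ kg·m/s.
λ = h/p = 6.626 × 10⁻³⁴ / 1.377 × 10⁻²¹ = 4.81 × 10⁻¹³ m = 481 fm.

λ = 481 fm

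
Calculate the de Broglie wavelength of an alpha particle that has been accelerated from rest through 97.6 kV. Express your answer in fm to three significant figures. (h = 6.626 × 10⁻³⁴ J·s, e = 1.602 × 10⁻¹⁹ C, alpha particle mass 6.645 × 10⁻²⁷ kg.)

KE = 2eV = 2 × 1.602 × 10⁻¹⁹ × 9.760 × 10⁴ = 3.127 × 10⁻¹⁴ J.
p = √(2mKE) = √(2 × 6.645 × 10⁻²⁷ × 3.127 × 10⁻¹⁴) = 2.039 × 10⁻²⁰ kg·m/s.
λ = h/p = 6.626 × 10⁻³⁴ / 2.039 × 10⁻²⁰ = 3.25 × 10⁻¹⁴ m = 32.5 fm.

λ = 32.5 fm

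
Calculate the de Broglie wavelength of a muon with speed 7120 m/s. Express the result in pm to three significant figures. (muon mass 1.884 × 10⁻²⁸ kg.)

λ = 494 pm

p = mv = 1.884 × 10⁻²⁸ × 7120 = 1.341 × 10⁻²⁴ kg·m/s.
λ = h/p = 6.626 × 10⁻³⁴ / 1.341 × 10⁻²⁴ = 4.94 × 10⁻¹⁰ m = 494 pm.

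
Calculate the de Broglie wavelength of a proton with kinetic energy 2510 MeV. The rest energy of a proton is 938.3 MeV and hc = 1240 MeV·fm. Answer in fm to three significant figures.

λ = 0.374 fm

Total energy E = KE + m₀c² = 2510 + 938.3 = 3448.3 MeV.
(pc)² = E² − (m₀c²)² = (3448.3)² − (938.3)² = 1.101 × 10⁷ MeV², so pc = 3318 MeV.
λ = hc/(pc) = 1240 MeV·fm / 3318 MeV = 0.374 fm.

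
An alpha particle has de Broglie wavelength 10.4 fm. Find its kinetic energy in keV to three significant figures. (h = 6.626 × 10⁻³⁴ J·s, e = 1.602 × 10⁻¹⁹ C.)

KE = 1910 keV

p = h/λ = 6.626 × 10⁻³⁴ / 1.040 × 10⁻¹⁴ = 6.371 × 10⁻²⁰ kg·m/s.
KE = p²/(2m) = (6.371 × 10⁻²⁰)² / (2 × 6.645 × 10⁻²⁷) = 3.054 × 10⁻¹³ J = 1910 keV.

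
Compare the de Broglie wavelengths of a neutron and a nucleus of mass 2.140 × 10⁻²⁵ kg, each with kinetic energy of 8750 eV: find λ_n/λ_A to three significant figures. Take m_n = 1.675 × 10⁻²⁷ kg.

At fixed KE, p = √(2mKE) so λ = h/p ∝ 1/√m.
λ_n/λ_A = √(m_A/m_n) = √(2.140 × 10⁻²⁵/1.675 × 10⁻²⁷) = √(127.8) = 11.3.

λ_n/λ_A = 11.3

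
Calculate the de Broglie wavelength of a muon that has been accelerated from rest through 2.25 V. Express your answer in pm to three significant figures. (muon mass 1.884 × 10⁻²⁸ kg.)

KE = eV = 1.602 × 10⁻¹⁹ × 2.250 = 3.605 × 10⁻¹⁹ J.
p = √(2mKE) = √(2 × 1.884 × 10⁻²⁸ × 3.605 × 10⁻¹⁹) = 1.165 × 10⁻²³ kg·m/s.
λ = h/p = 6.626 × 10⁻³⁴ / 1.165 × 10⁻²³ = 5.69 × 10⁻¹¹ m = 56.9 pm.

λ = 56.9 pm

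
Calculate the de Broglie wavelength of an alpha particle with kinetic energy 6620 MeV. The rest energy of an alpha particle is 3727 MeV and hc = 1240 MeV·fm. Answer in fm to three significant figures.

λ = 0.128 fm

Total energy E = KE + m₀c² = 6620 + 3727 = 10347 MeV.
(pc)² = E² − (m₀c²)² = (10347)² − (3727)² = 9.317 × 10⁷ MeV², so pc = 9652 MeV.
λ = hc/(pc) = 1240 MeV·fm / 9652 MeV = 0.128 fm.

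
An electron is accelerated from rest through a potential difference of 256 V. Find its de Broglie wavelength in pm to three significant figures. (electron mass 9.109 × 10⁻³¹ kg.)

KE = eV = 1.602 × 10⁻¹⁹ × 256.0 = 4.101 × 10⁻¹⁷ J.
p = √(2mKE) = √(2 × 9.109 × 10⁻³¹ × 4.101 × 10⁻¹⁷) = 8.644 × 10⁻²⁴ kg·m/s.
λ = h/p = 6.626 × 10⁻³⁴ / 8.644 × 10⁻²⁴ = 7.67 × 10⁻¹¹ m = 76.7 pm.

λ = 76.7 pm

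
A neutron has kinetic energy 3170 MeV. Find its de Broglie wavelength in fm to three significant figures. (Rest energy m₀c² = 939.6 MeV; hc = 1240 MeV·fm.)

Total energy E = KE + m₀c² = 3170 + 939.6 = 4109.6 MeV.
(pc)² = E² − (m₀c²)² = (4109.6)² − (939.6)² = 1.601 × 10⁷ MeV², so pc = 4001 MeV.
λ = hc/(pc) = 1240 MeV·fm / 4001 MeV = 0.310 fm.

λ = 0.310 fm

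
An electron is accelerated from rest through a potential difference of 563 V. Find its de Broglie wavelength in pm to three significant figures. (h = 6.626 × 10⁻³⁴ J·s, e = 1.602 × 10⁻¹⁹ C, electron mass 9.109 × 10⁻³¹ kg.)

KE = eV = 1.602 × 10⁻¹⁹ × 563.0 = 9.019 × 10⁻¹⁷ J.
p = √(2mKE) = √(2 × 9.109 × 10⁻³¹ × 9.019 × 10⁻¹⁷) = 1.282 × 10⁻²³ kg·m/s.
λ = h/p = 6.626 × 10⁻³⁴ / 1.282 × 10⁻²³ = 5.17 × 10⁻¹¹ m = 51.7 pm.

λ = 51.7 pm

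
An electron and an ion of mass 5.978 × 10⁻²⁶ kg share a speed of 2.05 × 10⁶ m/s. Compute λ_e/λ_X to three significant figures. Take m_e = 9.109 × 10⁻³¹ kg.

At fixed v, p = mv so λ = h/(mv) ∝ 1/m.
λ_e/λ_X = m_X/m_e = 5.978 × 10⁻²⁶/9.109 × 10⁻³¹ = 6.56 × 10⁴.

λ_e/λ_X = 6.56 × 10⁴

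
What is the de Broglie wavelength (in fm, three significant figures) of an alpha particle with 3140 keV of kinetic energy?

λ = 8.10 fm

KE = 3140 keV = 5.030 × 10⁻¹³ J.
p = √(2mKE) = √(2 × 6.645 × 10⁻²⁷ × 5.030 × 10⁻¹³) = 8.176 × 10⁻²⁰ kg·m/s.
λ = h/p = 6.626 × 10⁻³⁴ / 8.176 × 10⁻²⁰ = 8.10 × 10⁻¹⁵ m = 8.10 fm.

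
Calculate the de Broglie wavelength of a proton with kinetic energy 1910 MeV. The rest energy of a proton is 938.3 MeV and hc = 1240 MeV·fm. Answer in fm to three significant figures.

Total energy E = KE + m₀c² = 1910 + 938.3 = 2848.3 MeV.
(pc)² = E² − (m₀c²)² = (2848.3)² − (938.3)² = 7.232 × 10⁶ MeV², so pc = 2689 MeV.
λ = hc/(pc) = 1240 MeV·fm / 2689 MeV = 0.461 fm.

λ = 0.461 fm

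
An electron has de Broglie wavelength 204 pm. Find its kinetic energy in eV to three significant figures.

KE = 36.1 eV

p = h/λ = 6.626 × 10⁻³⁴ / 2.040 × 10⁻¹⁰ = 3.248 × 10⁻²⁴ kg·m/s.
KE = p²/(2m) = (3.248 × 10⁻²⁴)² / (2 × 9.109 × 10⁻³¹) = 5.791 × 10⁻¹⁸ J = 36.1 eV.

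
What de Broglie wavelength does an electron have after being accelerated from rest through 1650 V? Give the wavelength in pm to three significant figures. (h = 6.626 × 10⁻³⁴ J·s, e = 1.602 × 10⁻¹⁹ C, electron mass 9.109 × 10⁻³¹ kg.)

KE = eV = 1.602 × 10⁻¹⁹ × 1650 = 2.643 × 10⁻¹⁶ J.
p = √(2mKE) = √(2 × 9.109 × 10⁻³¹ × 2.643 × 10⁻¹⁶) = 2.194 × 10⁻²³ kg·m/s.
λ = h/p = 6.626 × 10⁻³⁴ / 2.194 × 10⁻²³ = 3.02 × 10⁻¹¹ m = 30.2 pm.

λ = 30.2 pm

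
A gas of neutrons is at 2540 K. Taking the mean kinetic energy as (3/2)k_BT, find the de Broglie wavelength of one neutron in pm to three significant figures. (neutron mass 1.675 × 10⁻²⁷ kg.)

λ = 49.9 pm

KE = (3/2)k_BT = 1.5 × 1.381 × 10⁻²³ × 2540 = 5.262 × 10⁻²⁰ J.
p = √(2mKE) = √(2 × 1.675 × 10⁻²⁷ × 5.262 × 10⁻²⁰) = 1.328 × 10⁻²³ kg·m/s.
λ = h/p = 4.99 × 10⁻¹¹ m = 49.9 pm.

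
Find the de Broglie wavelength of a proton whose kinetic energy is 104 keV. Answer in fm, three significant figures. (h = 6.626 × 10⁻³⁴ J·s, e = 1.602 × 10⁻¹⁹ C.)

KE = 104 keV = 1.666 × 10⁻¹⁴ J.
p = √(2mKE) = √(2 × 1.673 × 10⁻²⁷ × 1.666 × 10⁻¹⁴) = 7.466 × 10⁻²¹ kg·m/s.
λ = h/p = 6.626 × 10⁻³⁴ / 7.466 × 10⁻²¹ = 8.87 × 10⁻¹⁴ m = 88.7 fm.

λ = 88.7 fm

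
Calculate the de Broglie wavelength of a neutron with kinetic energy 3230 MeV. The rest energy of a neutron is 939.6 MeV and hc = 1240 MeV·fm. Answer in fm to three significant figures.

Total energy E = KE + m₀c² = 3230 + 939.6 = 4169.6 MeV.
(pc)² = E² − (m₀c²)² = (4169.6)² − (939.6)² = 1.650 × 10⁷ MeV², so pc = 4062 MeV.
λ = hc/(pc) = 1240 MeV·fm / 4062 MeV = 0.305 fm.

λ = 0.305 fm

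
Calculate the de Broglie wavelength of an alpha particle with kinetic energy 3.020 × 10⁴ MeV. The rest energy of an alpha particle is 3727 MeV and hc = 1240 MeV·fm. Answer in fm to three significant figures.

Total energy E = KE + m₀c² = 3.020 × 10⁴ + 3727 = 33927 MeV.
(pc)² = E² − (m₀c²)² = (33927)² − (3727)² = 1.137 × 10⁹ MeV², so pc = 3.372 × 10⁴ MeV.
λ = hc/(pc) = 1240 MeV·fm / 3.372 × 10⁴ MeV = 0.0368 fm.

λ = 0.0368 fm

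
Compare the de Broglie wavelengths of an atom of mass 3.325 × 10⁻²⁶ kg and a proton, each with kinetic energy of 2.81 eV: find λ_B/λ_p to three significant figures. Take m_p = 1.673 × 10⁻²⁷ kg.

At fixed KE, p = √(2mKE) so λ = h/p ∝ 1/√m.
λ_B/λ_p = √(m_p/m_B) = √(1.673 × 10⁻²⁷/3.325 × 10⁻²⁶) = √(0.05032) = 0.224.

λ_B/λ_p = 0.224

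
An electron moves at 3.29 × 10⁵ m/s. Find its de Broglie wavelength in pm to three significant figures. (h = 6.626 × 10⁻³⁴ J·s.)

p = mv = 9.109 × 10⁻³¹ × 3.29 × 10⁵ = 2.997 × 10⁻²⁵ kg·m/s.
λ = h/p = 6.626 × 10⁻³⁴ / 2.997 × 10⁻²⁵ = 2.21 × 10⁻⁹ m = 2210 pm.

λ = 2210 pm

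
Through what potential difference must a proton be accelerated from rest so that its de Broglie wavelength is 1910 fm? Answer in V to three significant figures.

p = h/λ = 6.626 × 10⁻³⁴ / 1.910 × 10⁻¹² = 3.469 × 10⁻²² kg·m/s.
KE = p²/(2m) = 3.597 × 10⁻¹⁷ J.
V = KE/e = 3.597 × 10⁻¹⁷ / (1.602 × 10⁻¹⁹) = 225 V.

V = 225 V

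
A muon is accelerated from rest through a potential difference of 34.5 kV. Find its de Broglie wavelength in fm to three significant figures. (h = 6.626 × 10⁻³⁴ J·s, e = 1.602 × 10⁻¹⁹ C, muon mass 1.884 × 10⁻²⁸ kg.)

λ = 459 fm

KE = eV = 1.602 × 10⁻¹⁹ × 3.450 × 10⁴ = 5.527 × 10⁻¹⁵ J.
p = √(2mKE) = √(2 × 1.884 × 10⁻²⁸ × 5.527 × 10⁻¹⁵) = 1.443 × 10⁻²¹ kg·m/s.
λ = h/p = 6.626 × 10⁻³⁴ / 1.443 × 10⁻²¹ = 4.59 × 10⁻¹³ m = 459 fm.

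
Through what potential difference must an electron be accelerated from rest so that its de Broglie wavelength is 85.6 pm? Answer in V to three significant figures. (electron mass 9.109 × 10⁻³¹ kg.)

V = 205 V

p = h/λ = 6.626 × 10⁻³⁴ / 8.560 × 10⁻¹¹ = 7.741 × 10⁻²⁴ kg·m/s.
KE = p²/(2m) = 3.289 × 10⁻¹⁷ J.
V = KE/e = 3.289 × 10⁻¹⁷ / (1.602 × 10⁻¹⁹) = 205 V.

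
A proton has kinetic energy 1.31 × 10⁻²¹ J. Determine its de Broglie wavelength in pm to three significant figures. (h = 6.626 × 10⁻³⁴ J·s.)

λ = 316 pm

p = √(2mKE) = √(2 × 1.673 × 10⁻²⁷ × 1.310 × 10⁻²¹) = 2.094 × 10⁻²⁴ kg·m/s.
λ = h/p = 6.626 × 10⁻³⁴ / 2.094 × 10⁻²⁴ = 3.16 × 10⁻¹⁰ m = 316 pm.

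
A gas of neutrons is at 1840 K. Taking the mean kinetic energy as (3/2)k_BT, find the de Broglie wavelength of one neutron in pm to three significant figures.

KE = (3/2)k_BT = 1.5 × 1.381 × 10⁻²³ × 1840 = 3.812 × 10⁻²⁰ J.
p = √(2mKE) = √(2 × 1.675 × 10⁻²⁷ × 3.812 × 10⁻²⁰) = 1.130 × 10⁻²³ kg·m/s.
λ = h/p = 5.86 × 10⁻¹¹ m = 58.6 pm.

λ = 58.6 pm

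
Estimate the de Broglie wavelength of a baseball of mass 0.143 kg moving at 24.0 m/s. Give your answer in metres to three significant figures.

p = mv = 0.143 × 24.0 = 3.432 kg·m/s.
λ = h/p = 6.626 × 10⁻³⁴ / 3.432 = 1.93 × 10⁻³⁴ m.

λ = 1.93 × 10⁻³⁴ m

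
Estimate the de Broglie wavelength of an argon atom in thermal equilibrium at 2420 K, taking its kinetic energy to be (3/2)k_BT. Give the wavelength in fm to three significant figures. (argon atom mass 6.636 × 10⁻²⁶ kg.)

KE = (3/2)k_BT = 1.5 × 1.381 × 10⁻²³ × 2420 = 5.013 × 10⁻²⁰ J.
p = √(2mKE) = √(2 × 6.636 × 10⁻²⁶ × 5.013 × 10⁻²⁰) = 8.157 × 10⁻²³ kg·m/s.
λ = h/p = 8.12 × 10⁻¹² m = 8120 fm.

λ = 8120 fm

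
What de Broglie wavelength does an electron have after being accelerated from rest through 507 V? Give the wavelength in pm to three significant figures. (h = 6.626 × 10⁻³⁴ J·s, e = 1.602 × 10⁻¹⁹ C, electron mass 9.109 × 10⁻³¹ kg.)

KE = eV = 1.602 × 10⁻¹⁹ × 507.0 = 8.122 × 10⁻¹⁷ J.
p = √(2mKE) = √(2 × 9.109 × 10⁻³¹ × 8.122 × 10⁻¹⁷) = 1.216 × 10⁻²³ kg·m/s.
λ = h/p = 6.626 × 10⁻³⁴ / 1.216 × 10⁻²³ = 5.45 × 10⁻¹¹ m = 54.5 pm.

λ = 54.5 pm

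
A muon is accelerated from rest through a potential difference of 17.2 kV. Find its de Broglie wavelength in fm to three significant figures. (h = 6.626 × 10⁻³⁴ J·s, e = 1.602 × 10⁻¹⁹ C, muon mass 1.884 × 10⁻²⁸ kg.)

λ = 650 fm

KE = eV = 1.602 × 10⁻¹⁹ × 1.720 × 10⁴ = 2.755 × 10⁻¹⁵ J.
p = √(2mKE) = √(2 × 1.884 × 10⁻²⁸ × 2.755 × 10⁻¹⁵) = 1.019 × 10⁻²¹ kg·m/s.
λ = h/p = 6.626 × 10⁻³⁴ / 1.019 × 10⁻²¹ = 6.50 × 10⁻¹³ m = 650 fm.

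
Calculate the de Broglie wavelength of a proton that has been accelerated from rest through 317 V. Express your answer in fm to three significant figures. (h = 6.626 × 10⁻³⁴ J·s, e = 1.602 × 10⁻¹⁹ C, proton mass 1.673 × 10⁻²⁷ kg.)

λ = 1610 fm

KE = eV = 1.602 × 10⁻¹⁹ × 317.0 = 5.078 × 10⁻¹⁷ J.
p = √(2mKE) = √(2 × 1.673 × 10⁻²⁷ × 5.078 × 10⁻¹⁷) = 4.122 × 10⁻²² kg·m/s.
λ = h/p = 6.626 × 10⁻³⁴ / 4.122 × 10⁻²² = 1.61 × 10⁻¹² m = 1610 fm.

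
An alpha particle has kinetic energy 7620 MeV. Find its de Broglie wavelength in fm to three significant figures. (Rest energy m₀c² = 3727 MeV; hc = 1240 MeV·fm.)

λ = 0.116 fm

Total energy E = KE + m₀c² = 7620 + 3727 = 11347 MeV.
(pc)² = E² − (m₀c²)² = (11347)² − (3727)² = 1.149 × 10⁸ MeV², so pc = 1.072 × 10⁴ MeV.
λ = hc/(pc) = 1240 MeV·fm / 1.072 × 10⁴ MeV = 0.116 fm.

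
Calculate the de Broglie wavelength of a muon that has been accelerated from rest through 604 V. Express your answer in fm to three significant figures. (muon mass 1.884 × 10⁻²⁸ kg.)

KE = eV = 1.602 × 10⁻¹⁹ × 604.0 = 9.676 × 10⁻¹⁷ J.
p = √(2mKE) = √(2 × 1.884 × 10⁻²⁸ × 9.676 × 10⁻¹⁷) = 1.909 × 10⁻²² kg·m/s.
λ = h/p = 6.626 × 10⁻³⁴ / 1.909 × 10⁻²² = 3.47 × 10⁻¹² m = 3470 fm.

λ = 3470 fm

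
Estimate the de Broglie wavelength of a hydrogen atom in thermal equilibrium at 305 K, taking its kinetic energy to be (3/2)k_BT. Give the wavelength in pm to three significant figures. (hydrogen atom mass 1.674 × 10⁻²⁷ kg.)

KE = (3/2)k_BT = 1.5 × 1.381 × 10⁻²³ × 305 = 6.318 × 10⁻²¹ J.
p = √(2mKE) = √(2 × 1.674 × 10⁻²⁷ × 6.318 × 10⁻²¹) = 4.599 × 10⁻²⁴ kg·m/s.
λ = h/p = 1.44 × 10⁻¹⁰ m = 144 pm.

λ = 144 pm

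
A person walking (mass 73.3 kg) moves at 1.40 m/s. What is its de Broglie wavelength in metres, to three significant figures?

λ = 6.46 × 10⁻³⁶ m

p = mv = 73.3 × 1.40 = 1.026 × 10² kg·m/s.
λ = h/p = 6.626 × 10⁻³⁴ / 1.026 × 10² = 6.46 × 10⁻³⁶ m.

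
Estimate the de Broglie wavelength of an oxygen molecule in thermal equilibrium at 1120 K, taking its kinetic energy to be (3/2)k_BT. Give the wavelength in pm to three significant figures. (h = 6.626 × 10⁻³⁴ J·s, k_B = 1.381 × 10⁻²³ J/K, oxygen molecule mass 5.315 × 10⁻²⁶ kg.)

λ = 13.3 pm

KE = (3/2)k_BT = 1.5 × 1.381 × 10⁻²³ × 1120 = 2.320 × 10⁻²⁰ J.
p = √(2mKE) = √(2 × 5.315 × 10⁻²⁶ × 2.320 × 10⁻²⁰) = 4.966 × 10⁻²³ kg·m/s.
λ = h/p = 1.33 × 10⁻¹¹ m = 13.3 pm.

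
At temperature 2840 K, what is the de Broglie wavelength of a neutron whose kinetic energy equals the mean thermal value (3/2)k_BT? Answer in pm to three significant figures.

λ = 47.2 pm

KE = (3/2)k_BT = 1.5 × 1.381 × 10⁻²³ × 2840 = 5.883 × 10⁻²⁰ J.
p = √(2mKE) = √(2 × 1.675 × 10⁻²⁷ × 5.883 × 10⁻²⁰) = 1.404 × 10⁻²³ kg·m/s.
λ = h/p = 4.72 × 10⁻¹¹ m = 47.2 pm.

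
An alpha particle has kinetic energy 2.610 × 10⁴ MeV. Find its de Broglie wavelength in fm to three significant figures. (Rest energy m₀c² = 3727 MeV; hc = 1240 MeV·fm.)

Total energy E = KE + m₀c² = 2.610 × 10⁴ + 3727 = 29827 MeV.
(pc)² = E² − (m₀c²)² = (29827)² − (3727)² = 8.758 × 10⁸ MeV², so pc = 2.959 × 10⁴ MeV.
λ = hc/(pc) = 1240 MeV·fm / 2.959 × 10⁴ MeV = 0.0419 fm.

λ = 0.0419 fm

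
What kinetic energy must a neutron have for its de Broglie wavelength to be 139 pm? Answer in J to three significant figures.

KE = 6.78 × 10⁻²¹ J

p = h/λ = 6.626 × 10⁻³⁴ / 1.390 × 10⁻¹⁰ = 4.767 × 10⁻²⁴ kg·m/s.
KE = p²/(2m) = (4.767 × 10⁻²⁴)² / (2 × 1.675 × 10⁻²⁷) = 6.783 × 10⁻²¹ J = 6.78 × 10⁻²¹ J.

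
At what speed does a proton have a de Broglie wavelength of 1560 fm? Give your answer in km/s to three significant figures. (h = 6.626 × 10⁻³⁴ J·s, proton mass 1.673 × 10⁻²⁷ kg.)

p = h/λ = 6.626 × 10⁻³⁴ / 1.560 × 10⁻¹² = 4.247 × 10⁻²² kg·m/s.
v = p/m = 4.247 × 10⁻²² / 1.673 × 10⁻²⁷ = 2.54 × 10⁵ m/s = 254 km/s.

v = 254 km/s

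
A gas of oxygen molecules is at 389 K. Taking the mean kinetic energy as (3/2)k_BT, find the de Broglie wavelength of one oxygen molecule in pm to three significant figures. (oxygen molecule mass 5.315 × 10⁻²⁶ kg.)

λ = 22.6 pm

KE = (3/2)k_BT = 1.5 × 1.381 × 10⁻²³ × 389 = 8.058 × 10⁻²¹ J.
p = √(2mKE) = √(2 × 5.315 × 10⁻²⁶ × 8.058 × 10⁻²¹) = 2.927 × 10⁻²³ kg·m/s.
λ = h/p = 2.26 × 10⁻¹¹ m = 22.6 pm.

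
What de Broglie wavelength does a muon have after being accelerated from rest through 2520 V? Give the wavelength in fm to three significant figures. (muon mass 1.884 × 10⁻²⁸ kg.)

λ = 1700 fm

KE = eV = 1.602 × 10⁻¹⁹ × 2520 = 4.037 × 10⁻¹⁶ J.
p = √(2mKE) = √(2 × 1.884 × 10⁻²⁸ × 4.037 × 10⁻¹⁶) = 3.900 × 10⁻²² kg·m/s.
λ = h/p = 6.626 × 10⁻³⁴ / 3.900 × 10⁻²² = 1.70 × 10⁻¹² m = 1700 fm.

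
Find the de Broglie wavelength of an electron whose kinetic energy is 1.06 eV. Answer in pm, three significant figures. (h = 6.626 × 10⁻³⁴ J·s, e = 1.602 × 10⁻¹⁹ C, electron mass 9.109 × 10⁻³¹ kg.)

KE = 1.06 eV = 1.698 × 10⁻¹⁹ J.
p = √(2mKE) = √(2 × 9.109 × 10⁻³¹ × 1.698 × 10⁻¹⁹) = 5.562 × 10⁻²⁵ kg·m/s.
λ = h/p = 6.626 × 10⁻³⁴ / 5.562 × 10⁻²⁵ = 1.19 × 10⁻⁹ m = 1190 pm.

λ = 1190 pm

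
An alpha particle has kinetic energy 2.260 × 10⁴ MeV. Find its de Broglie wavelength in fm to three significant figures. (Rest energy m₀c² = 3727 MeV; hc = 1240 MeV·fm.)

Total energy E = KE + m₀c² = 2.260 × 10⁴ + 3727 = 26327 MeV.
(pc)² = E² − (m₀c²)² = (26327)² − (3727)² = 6.792 × 10⁸ MeV², so pc = 2.606 × 10⁴ MeV.
λ = hc/(pc) = 1240 MeV·fm / 2.606 × 10⁴ MeV = 0.0476 fm.

λ = 0.0476 fm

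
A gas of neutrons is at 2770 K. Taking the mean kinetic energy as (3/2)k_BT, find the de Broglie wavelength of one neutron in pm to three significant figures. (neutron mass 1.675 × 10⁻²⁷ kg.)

KE = (3/2)k_BT = 1.5 × 1.381 × 10⁻²³ × 2770 = 5.738 × 10⁻²⁰ J.
p = √(2mKE) = √(2 × 1.675 × 10⁻²⁷ × 5.738 × 10⁻²⁰) = 1.386 × 10⁻²³ kg·m/s.
λ = h/p = 4.78 × 10⁻¹¹ m = 47.8 pm.

λ = 47.8 pm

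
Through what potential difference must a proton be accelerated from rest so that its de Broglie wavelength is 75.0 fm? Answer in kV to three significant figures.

p = h/λ = 6.626 × 10⁻³⁴ / 7.500 × 10⁻¹⁴ = 8.835 × 10⁻²¹ kg·m/s.
KE = p²/(2m) = 2.333 × 10⁻¹⁴ J.
V = KE/e = 2.333 × 10⁻¹⁴ / (1.602 × 10⁻¹⁹) = 146 kV.

V = 146 kV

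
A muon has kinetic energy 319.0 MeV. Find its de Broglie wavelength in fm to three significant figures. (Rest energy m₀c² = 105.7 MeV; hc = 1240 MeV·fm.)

Total energy E = KE + m₀c² = 319.0 + 105.7 = 424.7 MeV.
(pc)² = E² − (m₀c²)² = (424.7)² − (105.7)² = 1.692 × 10⁵ MeV², so pc = 411.3 MeV.
λ = hc/(pc) = 1240 MeV·fm / 411.3 MeV = 3.01 fm.

λ = 3.01 fm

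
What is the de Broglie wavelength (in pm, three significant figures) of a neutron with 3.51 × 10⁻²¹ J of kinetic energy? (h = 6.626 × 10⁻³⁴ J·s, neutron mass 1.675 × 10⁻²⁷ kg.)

λ = 193 pm

p = √(2mKE) = √(2 × 1.675 × 10⁻²⁷ × 3.510 × 10⁻²¹) = 3.429 × 10⁻²⁴ kg·m/s.
λ = h/p = 6.626 × 10⁻³⁴ / 3.429 × 10⁻²⁴ = 1.93 × 10⁻¹⁰ m = 193 pm.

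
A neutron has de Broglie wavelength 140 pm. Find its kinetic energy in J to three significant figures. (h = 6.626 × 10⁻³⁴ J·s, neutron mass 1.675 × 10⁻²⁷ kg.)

KE = 6.69 × 10⁻²¹ J

p = h/λ = 6.626 × 10⁻³⁴ / 1.400 × 10⁻¹⁰ = 4.733 × 10⁻²⁴ kg·m/s.
KE = p²/(2m) = (4.733 × 10⁻²⁴)² / (2 × 1.675 × 10⁻²⁷) = 6.687 × 10⁻²¹ J = 6.69 × 10⁻²¹ J.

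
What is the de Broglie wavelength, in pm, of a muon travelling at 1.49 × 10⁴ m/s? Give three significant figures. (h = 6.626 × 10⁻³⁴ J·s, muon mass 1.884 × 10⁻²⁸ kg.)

λ = 236 pm

p = mv = 1.884 × 10⁻²⁸ × 1.49 × 10⁴ = 2.807 × 10⁻²⁴ kg·m/s.
λ = h/p = 6.626 × 10⁻³⁴ / 2.807 × 10⁻²⁴ = 2.36 × 10⁻¹⁰ m = 236 pm.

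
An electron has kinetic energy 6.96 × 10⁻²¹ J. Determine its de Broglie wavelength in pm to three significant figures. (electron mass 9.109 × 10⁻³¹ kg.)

λ = 5880 pm

p = √(2mKE) = √(2 × 9.109 × 10⁻³¹ × 6.960 × 10⁻²¹) = 1.126 × 10⁻²⁵ kg·m/s.
λ = h/p = 6.626 × 10⁻³⁴ / 1.126 × 10⁻²⁵ = 5.88 × 10⁻⁹ m = 5880 pm.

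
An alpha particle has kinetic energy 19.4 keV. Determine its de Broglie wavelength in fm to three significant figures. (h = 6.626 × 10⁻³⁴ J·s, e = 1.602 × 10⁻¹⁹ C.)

λ = 103 fm

KE = 19.4 keV = 3.108 × 10⁻¹⁵ J.
p = √(2mKE) = √(2 × 6.645 × 10⁻²⁷ × 3.108 × 10⁻¹⁵) = 6.427 × 10⁻²¹ kg·m/s.
λ = h/p = 6.626 × 10⁻³⁴ / 6.427 × 10⁻²¹ = 1.03 × 10⁻¹³ m = 103 fm.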